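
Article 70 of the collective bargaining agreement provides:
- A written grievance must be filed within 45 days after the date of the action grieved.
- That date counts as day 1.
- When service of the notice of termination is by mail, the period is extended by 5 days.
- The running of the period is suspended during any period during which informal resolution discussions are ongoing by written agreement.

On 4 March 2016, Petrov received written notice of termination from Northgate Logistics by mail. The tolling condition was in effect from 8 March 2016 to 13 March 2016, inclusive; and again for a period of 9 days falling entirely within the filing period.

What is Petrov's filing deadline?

Counting 4 March 2016 as day 1, day 45 is April 17, 2016.
Service was by mail, adding 5 days: April 17, 2016 + 5 days = April 22, 2016.
From March 8, 2016 through March 13, 2016 inclusive is 6 days; tolling adds 6 days: April 22, 2016 + 6 days = April 28, 2016.
Tolling adds 9 days: April 28, 2016 + 9 days = May 7, 2016.

May 7, 2016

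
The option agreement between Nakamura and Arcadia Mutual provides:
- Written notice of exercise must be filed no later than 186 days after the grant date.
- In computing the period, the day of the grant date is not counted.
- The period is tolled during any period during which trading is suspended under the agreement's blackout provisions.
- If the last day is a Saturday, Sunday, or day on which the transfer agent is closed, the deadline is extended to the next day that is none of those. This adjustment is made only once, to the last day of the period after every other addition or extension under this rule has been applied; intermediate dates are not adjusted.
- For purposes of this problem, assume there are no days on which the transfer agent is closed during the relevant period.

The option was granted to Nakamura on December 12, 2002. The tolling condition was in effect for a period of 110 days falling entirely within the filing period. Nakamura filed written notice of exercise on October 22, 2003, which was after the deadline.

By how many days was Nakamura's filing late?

186 days after December 12, 2002 is June 16, 2003.
Tolling adds 110 days: June 16, 2003 + 110 days = October 4, 2003.
October 4, 2003 is Saturday; October 5, 2003 is Sunday. The next qualifying day is October 6, 2003.
The deadline is October 6, 2003; from October 6, 2003 to October 22, 2003 is 16 days.

16 days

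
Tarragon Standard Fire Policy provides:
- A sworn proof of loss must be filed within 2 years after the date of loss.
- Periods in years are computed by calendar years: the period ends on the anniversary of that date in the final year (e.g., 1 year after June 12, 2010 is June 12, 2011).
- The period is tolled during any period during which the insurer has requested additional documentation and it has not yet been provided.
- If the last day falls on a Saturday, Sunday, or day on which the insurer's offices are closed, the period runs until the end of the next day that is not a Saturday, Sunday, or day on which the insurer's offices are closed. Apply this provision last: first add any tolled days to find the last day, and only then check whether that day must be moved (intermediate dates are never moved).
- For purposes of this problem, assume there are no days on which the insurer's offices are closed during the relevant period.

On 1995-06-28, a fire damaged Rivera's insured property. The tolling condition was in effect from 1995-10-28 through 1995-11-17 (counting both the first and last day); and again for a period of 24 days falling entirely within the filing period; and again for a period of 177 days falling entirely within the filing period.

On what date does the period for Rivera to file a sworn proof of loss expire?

2 years after 1995-06-28 is June 28, 1997.
From October 28, 1995 through November 17, 1995 inclusive is 21 days; tolling adds 21 days: June 28, 1997 + 21 days = July 19, 1997.
Tolling adds 24 days: July 19, 1997 + 24 days = August 12, 1997.
Tolling adds 177 days: August 12, 1997 + 177 days = February 5, 1998.
February 5, 1998 is a Thursday and not a day on which the insurer's offices are closed, so no extension applies.

February 5, 1998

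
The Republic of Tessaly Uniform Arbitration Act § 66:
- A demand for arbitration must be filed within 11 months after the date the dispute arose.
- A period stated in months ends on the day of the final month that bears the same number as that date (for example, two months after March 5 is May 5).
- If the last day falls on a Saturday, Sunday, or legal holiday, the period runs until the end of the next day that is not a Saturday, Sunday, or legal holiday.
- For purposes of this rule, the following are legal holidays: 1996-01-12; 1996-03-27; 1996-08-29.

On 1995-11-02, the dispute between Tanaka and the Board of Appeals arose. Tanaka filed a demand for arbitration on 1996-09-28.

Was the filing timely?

Yes

11 months after 1995-11-02 is October 2, 1996.
October 2, 1996 is a Wednesday and not a legal holiday, so no extension applies.
The deadline is October 2, 1996; the filing on September 28, 1996 is on or before that date.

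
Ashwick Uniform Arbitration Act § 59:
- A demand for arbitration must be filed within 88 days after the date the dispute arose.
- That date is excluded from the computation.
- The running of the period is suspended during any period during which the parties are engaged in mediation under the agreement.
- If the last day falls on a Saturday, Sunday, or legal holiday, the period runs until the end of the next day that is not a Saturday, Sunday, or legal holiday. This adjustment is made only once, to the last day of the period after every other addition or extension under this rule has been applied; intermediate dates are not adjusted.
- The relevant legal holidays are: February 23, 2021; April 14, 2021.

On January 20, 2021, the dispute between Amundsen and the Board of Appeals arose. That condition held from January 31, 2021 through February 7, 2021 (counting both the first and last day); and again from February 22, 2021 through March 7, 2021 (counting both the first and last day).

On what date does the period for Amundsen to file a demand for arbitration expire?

88 days after January 20, 2021 is April 18, 2021.
From January 31, 2021 through February 7, 2021 inclusive is 8 days; tolling adds 8 days: April 18, 2021 + 8 days = April 26, 2021.
From February 22, 2021 through March 7, 2021 inclusive is 14 days; tolling adds 14 days: April 26, 2021 + 14 days = May 10, 2021.
May 10, 2021 is a Monday and not a legal holiday, so no extension applies.

May 10, 2021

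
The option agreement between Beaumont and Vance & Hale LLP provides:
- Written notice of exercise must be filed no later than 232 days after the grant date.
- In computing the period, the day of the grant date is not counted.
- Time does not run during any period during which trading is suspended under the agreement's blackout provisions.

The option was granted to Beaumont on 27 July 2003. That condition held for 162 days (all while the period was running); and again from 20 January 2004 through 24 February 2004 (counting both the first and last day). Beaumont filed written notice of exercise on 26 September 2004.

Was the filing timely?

Yes

232 days after 27 July 2003 is March 15, 2004.
Tolling adds 162 days: March 15, 2004 + 162 days = August 24, 2004.
From January 20, 2004 through February 24, 2004 inclusive is 36 days; tolling adds 36 days: August 24, 2004 + 36 days = September 29, 2004.
The deadline is September 29, 2004; the filing on September 26, 2004 is on or before that date.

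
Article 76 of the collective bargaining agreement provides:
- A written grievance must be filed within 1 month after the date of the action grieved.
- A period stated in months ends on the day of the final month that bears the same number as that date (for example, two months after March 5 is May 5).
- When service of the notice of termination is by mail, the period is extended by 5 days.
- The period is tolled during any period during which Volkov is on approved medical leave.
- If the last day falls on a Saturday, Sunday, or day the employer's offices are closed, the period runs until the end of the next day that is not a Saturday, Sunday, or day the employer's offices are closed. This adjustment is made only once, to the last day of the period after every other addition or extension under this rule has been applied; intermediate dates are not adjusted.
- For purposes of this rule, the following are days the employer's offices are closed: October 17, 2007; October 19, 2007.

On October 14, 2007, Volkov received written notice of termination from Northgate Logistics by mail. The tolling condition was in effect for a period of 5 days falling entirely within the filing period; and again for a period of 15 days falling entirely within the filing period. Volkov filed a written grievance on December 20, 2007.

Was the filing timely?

1 month after October 14, 2007 is November 14, 2007.
Service was by mail, adding 5 days: November 14, 2007 + 5 days = November 19, 2007.
Tolling adds 5 days: November 19, 2007 + 5 days = November 24, 2007.
Tolling adds 15 days: November 24, 2007 + 15 days = December 9, 2007.
December 9, 2007 is Sunday. The next qualifying day is December 10, 2007.
The deadline is December 10, 2007; the filing on December 20, 2007 is after that date.

No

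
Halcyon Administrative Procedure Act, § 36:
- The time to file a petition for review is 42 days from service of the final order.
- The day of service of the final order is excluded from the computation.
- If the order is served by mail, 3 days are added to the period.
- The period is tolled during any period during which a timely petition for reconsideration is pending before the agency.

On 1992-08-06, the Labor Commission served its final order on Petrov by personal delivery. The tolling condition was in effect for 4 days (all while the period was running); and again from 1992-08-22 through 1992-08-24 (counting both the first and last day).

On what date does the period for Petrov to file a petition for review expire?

September 24, 1992

42 days after 1992-08-06 is September 17, 1992.
Service was not by mail, so no mail extension applies.
Tolling adds 4 days: September 17, 1992 + 4 days = September 21, 1992.
From August 22, 1992 through August 24, 1992 inclusive is 3 days; tolling adds 3 days: September 21, 1992 + 3 days = September 24, 1992.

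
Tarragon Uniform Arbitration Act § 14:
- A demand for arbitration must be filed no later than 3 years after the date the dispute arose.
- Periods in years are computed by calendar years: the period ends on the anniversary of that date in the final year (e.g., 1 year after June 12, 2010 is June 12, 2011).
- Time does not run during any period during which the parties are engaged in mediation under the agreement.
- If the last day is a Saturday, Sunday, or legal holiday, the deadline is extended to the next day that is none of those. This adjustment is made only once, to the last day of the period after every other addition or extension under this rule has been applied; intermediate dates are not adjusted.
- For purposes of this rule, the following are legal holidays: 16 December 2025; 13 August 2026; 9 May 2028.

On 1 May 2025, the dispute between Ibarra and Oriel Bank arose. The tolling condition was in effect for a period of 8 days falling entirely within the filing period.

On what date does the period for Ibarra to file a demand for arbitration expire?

3 years after 1 May 2025 is May 1, 2028.
Tolling adds 8 days: May 1, 2028 + 8 days = May 9, 2028.
May 9, 2028 is a listed holiday. The next qualifying day is May 10, 2028.

May 10, 2028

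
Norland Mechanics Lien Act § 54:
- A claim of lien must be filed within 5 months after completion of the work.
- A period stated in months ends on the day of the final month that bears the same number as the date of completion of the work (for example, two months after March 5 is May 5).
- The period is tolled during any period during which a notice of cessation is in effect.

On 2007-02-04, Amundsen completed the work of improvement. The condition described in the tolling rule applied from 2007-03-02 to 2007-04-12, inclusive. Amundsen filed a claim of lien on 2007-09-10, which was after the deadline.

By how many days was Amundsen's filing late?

26 days

5 months after 2007-02-04 is July 4, 2007.
From March 2, 2007 through April 12, 2007 inclusive is 42 days; tolling adds 42 days: July 4, 2007 + 42 days = August 15, 2007.
The deadline is August 15, 2007; from August 15, 2007 to September 10, 2007 is 26 days.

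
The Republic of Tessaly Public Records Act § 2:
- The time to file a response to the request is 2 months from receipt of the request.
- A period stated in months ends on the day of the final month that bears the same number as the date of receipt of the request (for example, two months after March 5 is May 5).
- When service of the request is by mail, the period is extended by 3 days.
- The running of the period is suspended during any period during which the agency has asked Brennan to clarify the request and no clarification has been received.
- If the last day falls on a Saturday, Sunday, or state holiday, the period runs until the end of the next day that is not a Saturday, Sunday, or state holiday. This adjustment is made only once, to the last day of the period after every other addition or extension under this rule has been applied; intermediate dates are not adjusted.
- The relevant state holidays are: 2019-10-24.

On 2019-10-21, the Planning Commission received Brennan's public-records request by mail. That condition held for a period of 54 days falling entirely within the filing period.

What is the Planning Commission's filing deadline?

February 17, 2020

2 months after 2019-10-21 is December 21, 2019.
Service was by mail, adding 3 days: December 21, 2019 + 3 days = December 24, 2019.
Tolling adds 54 days: December 24, 2019 + 54 days = February 16, 2020.
February 16, 2020 is Sunday. The next qualifying day is February 17, 2020.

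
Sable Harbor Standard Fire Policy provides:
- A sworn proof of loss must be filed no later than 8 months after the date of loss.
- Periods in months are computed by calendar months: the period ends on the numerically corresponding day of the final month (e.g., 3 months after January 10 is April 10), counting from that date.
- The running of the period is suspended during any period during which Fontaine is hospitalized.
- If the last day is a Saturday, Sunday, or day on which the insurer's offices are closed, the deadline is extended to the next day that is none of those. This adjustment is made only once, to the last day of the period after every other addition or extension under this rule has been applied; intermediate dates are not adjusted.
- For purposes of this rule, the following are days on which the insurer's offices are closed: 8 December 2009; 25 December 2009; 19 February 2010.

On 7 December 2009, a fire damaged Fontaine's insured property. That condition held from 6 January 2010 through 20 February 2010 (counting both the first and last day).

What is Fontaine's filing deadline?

September 22, 2010

8 months after 7 December 2009 is August 7, 2010.
From January 6, 2010 through February 20, 2010 inclusive is 46 days; tolling adds 46 days: August 7, 2010 + 46 days = September 22, 2010.
September 22, 2010 is a Wednesday and not a day on which the insurer's offices are closed, so no extension applies.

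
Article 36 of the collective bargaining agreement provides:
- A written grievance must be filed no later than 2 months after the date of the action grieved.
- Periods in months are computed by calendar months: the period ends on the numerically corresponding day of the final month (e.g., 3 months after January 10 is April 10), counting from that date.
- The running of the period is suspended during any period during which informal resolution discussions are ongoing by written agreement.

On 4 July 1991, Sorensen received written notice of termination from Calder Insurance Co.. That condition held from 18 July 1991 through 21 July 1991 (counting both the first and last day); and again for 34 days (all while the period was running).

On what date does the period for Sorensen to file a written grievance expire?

2 months after 4 July 1991 is September 4, 1991.
From July 18, 1991 through July 21, 1991 inclusive is 4 days; tolling adds 4 days: September 4, 1991 + 4 days = September 8, 1991.
Tolling adds 34 days: September 8, 1991 + 34 days = October 12, 1991.

October 12, 1991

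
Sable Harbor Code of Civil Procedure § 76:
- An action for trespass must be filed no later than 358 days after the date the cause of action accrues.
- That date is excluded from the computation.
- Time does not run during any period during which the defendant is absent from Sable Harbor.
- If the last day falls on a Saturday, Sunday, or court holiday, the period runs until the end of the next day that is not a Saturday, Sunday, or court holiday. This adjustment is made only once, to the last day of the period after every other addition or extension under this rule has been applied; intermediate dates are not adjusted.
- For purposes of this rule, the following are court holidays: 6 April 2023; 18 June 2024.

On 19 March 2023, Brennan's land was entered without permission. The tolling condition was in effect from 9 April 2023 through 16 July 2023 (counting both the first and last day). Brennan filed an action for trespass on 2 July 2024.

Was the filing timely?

358 days after 19 March 2023 is March 11, 2024.
From April 9, 2023 through July 16, 2023 inclusive is 99 days; tolling adds 99 days: March 11, 2024 + 99 days = June 18, 2024.
June 18, 2024 is a listed holiday. The next qualifying day is June 19, 2024.
The deadline is June 19, 2024; the filing on July 2, 2024 is after that date.

No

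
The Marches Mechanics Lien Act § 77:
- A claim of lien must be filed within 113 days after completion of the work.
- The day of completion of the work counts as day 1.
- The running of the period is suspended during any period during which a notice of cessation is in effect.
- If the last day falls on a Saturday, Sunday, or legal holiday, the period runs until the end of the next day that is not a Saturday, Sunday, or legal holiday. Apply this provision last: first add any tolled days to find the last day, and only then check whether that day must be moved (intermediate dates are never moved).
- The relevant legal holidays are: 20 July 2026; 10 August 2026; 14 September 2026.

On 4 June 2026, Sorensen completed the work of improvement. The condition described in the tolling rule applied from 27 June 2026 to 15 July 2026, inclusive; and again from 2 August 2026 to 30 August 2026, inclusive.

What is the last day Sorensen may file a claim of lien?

November 11, 2026

Counting 4 June 2026 as day 1, day 113 is September 24, 2026.
From June 27, 2026 through July 15, 2026 inclusive is 19 days; tolling adds 19 days: September 24, 2026 + 19 days = October 13, 2026.
From August 2, 2026 through August 30, 2026 inclusive is 29 days; tolling adds 29 days: October 13, 2026 + 29 days = November 11, 2026.
November 11, 2026 is a Wednesday and not a legal holiday, so no extension applies.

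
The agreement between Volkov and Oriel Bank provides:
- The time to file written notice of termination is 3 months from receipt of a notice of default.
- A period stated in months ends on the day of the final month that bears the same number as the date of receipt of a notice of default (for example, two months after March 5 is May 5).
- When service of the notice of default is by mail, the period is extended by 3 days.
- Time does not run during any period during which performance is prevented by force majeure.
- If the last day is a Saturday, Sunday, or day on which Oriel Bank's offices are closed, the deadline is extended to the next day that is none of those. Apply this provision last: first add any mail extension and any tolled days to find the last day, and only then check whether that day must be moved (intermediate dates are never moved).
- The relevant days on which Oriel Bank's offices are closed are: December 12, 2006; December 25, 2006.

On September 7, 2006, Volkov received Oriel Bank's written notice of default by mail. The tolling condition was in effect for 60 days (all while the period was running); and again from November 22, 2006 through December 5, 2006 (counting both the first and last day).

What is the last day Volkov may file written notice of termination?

February 22, 2007

3 months after September 7, 2006 is December 7, 2006.
Service was by mail, adding 3 days: December 7, 2006 + 3 days = December 10, 2006.
Tolling adds 60 days: December 10, 2006 + 60 days = February 8, 2007.
From November 22, 2006 through December 5, 2006 inclusive is 14 days; tolling adds 14 days: February 8, 2007 + 14 days = February 22, 2007.
February 22, 2007 is a Thursday and not a day on which Oriel Bank's offices are closed, so no extension applies.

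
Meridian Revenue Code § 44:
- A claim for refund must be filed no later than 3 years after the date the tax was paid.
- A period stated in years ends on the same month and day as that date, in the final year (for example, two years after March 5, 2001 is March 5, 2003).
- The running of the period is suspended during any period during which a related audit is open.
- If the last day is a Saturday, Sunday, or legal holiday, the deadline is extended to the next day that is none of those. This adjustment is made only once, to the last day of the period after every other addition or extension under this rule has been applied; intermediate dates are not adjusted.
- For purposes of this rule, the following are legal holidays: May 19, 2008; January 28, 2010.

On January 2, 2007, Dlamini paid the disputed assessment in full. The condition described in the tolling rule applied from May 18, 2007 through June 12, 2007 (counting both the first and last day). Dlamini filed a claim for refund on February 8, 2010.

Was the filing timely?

No

3 years after January 2, 2007 is January 2, 2010.
From May 18, 2007 through June 12, 2007 inclusive is 26 days; tolling adds 26 days: January 2, 2010 + 26 days = January 28, 2010.
January 28, 2010 is a listed holiday. The next qualifying day is January 29, 2010.
The deadline is January 29, 2010; the filing on February 8, 2010 is after that date.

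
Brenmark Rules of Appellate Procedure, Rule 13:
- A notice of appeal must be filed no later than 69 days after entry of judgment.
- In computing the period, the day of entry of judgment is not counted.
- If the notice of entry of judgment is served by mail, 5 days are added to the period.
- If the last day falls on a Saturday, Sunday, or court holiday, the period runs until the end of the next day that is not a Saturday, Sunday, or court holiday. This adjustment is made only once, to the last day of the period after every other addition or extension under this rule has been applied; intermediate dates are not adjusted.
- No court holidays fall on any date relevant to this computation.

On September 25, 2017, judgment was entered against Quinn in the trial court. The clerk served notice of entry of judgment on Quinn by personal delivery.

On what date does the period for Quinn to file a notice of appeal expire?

December 4, 2017

69 days after September 25, 2017 is December 3, 2017.
Service was not by mail, so no mail extension applies.
December 3, 2017 is Sunday. The next qualifying day is December 4, 2017.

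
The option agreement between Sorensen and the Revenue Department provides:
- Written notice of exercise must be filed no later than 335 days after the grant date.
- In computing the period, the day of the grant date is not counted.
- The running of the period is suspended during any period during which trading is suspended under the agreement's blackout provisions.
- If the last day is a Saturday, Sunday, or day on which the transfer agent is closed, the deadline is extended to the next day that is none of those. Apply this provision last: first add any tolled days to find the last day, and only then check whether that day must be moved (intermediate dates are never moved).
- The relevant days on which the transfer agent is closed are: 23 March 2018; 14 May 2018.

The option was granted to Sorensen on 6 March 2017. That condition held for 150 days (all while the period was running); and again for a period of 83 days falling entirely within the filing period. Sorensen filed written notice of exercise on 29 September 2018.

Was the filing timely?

No

335 days after 6 March 2017 is February 4, 2018.
Tolling adds 150 days: February 4, 2018 + 150 days = July 4, 2018.
Tolling adds 83 days: July 4, 2018 + 83 days = September 25, 2018.
September 25, 2018 is a Tuesday and not a day on which the transfer agent is closed, so no extension applies.
The deadline is September 25, 2018; the filing on September 29, 2018 is after that date.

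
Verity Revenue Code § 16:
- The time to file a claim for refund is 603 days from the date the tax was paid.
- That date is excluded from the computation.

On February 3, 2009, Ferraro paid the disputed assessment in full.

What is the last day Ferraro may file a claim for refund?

September 29, 2010

603 days after February 3, 2009 is September 29, 2010.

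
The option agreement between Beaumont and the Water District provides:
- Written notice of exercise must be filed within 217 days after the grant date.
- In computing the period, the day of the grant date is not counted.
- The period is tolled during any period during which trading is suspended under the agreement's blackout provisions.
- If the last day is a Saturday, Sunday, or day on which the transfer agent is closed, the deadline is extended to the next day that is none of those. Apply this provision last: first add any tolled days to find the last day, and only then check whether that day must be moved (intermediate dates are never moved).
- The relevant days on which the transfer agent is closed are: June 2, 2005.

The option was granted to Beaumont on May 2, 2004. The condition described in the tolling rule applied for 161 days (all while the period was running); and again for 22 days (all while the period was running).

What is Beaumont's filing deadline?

217 days after May 2, 2004 is December 5, 2004.
Tolling adds 161 days: December 5, 2004 + 161 days = May 15, 2005.
Tolling adds 22 days: May 15, 2005 + 22 days = June 6, 2005.
June 6, 2005 is a Monday and not a day on which the transfer agent is closed, so no extension applies.

June 6, 2005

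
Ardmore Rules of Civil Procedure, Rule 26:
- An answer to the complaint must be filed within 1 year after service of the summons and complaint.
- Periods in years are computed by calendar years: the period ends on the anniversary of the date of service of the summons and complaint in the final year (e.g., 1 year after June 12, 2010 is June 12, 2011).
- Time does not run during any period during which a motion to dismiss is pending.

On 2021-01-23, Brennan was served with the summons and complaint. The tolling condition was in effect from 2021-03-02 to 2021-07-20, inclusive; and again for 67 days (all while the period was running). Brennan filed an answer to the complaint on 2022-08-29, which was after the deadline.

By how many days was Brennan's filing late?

10 days

1 year after 2021-01-23 is January 23, 2022.
From March 2, 2021 through July 20, 2021 inclusive is 141 days; tolling adds 141 days: January 23, 2022 + 141 days = June 13, 2022.
Tolling adds 67 days: June 13, 2022 + 67 days = August 19, 2022.
The deadline is August 19, 2022; from August 19, 2022 to August 29, 2022 is 10 days.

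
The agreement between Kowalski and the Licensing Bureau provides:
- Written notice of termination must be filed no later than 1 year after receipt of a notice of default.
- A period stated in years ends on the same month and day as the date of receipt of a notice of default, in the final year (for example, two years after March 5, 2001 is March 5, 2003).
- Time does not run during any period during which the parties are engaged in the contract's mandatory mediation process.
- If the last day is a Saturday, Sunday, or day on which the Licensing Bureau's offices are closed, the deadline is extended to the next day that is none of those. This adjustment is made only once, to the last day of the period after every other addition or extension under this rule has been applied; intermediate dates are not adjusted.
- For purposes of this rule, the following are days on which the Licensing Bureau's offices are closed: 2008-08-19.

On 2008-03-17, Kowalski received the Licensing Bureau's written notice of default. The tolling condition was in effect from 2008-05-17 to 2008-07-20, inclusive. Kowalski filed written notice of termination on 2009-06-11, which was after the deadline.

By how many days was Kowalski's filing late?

21 days

1 year after 2008-03-17 is March 17, 2009.
From May 17, 2008 through July 20, 2008 inclusive is 65 days; tolling adds 65 days: March 17, 2009 + 65 days = May 21, 2009.
May 21, 2009 is a Thursday and not a day on which the Licensing Bureau's offices are closed, so no extension applies.
The deadline is May 21, 2009; from May 21, 2009 to June 11, 2009 is 21 days.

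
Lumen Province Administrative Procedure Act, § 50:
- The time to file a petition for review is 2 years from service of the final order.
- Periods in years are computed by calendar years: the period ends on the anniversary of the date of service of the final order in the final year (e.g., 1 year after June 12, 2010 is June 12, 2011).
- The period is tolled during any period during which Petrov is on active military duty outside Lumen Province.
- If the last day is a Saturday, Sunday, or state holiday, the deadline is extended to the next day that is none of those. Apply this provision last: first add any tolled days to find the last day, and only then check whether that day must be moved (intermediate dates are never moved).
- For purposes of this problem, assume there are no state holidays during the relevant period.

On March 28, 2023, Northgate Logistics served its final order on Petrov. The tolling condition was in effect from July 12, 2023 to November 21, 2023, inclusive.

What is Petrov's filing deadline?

August 8, 2025

2 years after March 28, 2023 is March 28, 2025.
From July 12, 2023 through November 21, 2023 inclusive is 133 days; tolling adds 133 days: March 28, 2025 + 133 days = August 8, 2025.
August 8, 2025 is a Friday and not a state holiday, so no extension applies.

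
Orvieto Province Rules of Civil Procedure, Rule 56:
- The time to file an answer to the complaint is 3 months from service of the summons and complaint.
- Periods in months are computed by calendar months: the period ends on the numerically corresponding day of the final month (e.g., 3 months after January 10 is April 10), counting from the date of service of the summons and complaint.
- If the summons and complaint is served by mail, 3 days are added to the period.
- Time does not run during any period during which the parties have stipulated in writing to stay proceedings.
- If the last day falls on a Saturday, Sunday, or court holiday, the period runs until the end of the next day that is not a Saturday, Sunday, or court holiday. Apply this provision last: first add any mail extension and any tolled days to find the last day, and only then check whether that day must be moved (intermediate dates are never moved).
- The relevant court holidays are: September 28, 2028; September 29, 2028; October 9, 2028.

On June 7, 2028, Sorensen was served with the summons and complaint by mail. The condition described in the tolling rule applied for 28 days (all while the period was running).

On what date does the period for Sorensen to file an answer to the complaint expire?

October 10, 2028

3 months after June 7, 2028 is September 7, 2028.
Service was by mail, adding 3 days: September 7, 2028 + 3 days = September 10, 2028.
Tolling adds 28 days: September 10, 2028 + 28 days = October 8, 2028.
October 8, 2028 is Sunday; October 9, 2028 is a listed holiday. The next qualifying day is October 10, 2028.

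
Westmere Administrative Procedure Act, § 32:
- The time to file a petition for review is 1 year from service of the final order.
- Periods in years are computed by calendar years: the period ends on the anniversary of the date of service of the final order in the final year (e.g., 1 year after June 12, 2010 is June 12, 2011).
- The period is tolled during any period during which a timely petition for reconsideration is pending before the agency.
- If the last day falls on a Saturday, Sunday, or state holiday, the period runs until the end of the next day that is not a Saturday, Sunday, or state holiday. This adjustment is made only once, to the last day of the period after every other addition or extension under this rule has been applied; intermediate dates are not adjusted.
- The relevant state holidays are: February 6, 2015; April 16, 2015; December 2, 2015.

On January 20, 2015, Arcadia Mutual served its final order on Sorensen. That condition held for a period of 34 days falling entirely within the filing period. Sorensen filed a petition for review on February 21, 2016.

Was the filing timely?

1 year after January 20, 2015 is January 20, 2016.
Tolling adds 34 days: January 20, 2016 + 34 days = February 23, 2016.
February 23, 2016 is a Tuesday and not a state holiday, so no extension applies.
The deadline is February 23, 2016; the filing on February 21, 2016 is on or before that date.

Yes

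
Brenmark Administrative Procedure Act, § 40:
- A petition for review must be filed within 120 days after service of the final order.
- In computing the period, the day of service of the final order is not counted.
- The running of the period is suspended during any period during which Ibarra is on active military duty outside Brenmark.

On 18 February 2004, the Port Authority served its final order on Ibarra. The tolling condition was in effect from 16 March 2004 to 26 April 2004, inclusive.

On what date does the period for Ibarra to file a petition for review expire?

July 29, 2004

120 days after 18 February 2004 is June 17, 2004.
From March 16, 2004 through April 26, 2004 inclusive is 42 days; tolling adds 42 days: June 17, 2004 + 42 days = July 29, 2004.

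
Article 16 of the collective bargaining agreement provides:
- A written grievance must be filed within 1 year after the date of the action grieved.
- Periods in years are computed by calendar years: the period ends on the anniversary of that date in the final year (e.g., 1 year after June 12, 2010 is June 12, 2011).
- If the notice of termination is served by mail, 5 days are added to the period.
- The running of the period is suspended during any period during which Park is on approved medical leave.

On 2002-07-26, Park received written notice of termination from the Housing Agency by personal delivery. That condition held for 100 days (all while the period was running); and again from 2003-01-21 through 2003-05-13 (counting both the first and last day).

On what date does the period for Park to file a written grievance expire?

February 24, 2004

1 year after 2002-07-26 is July 26, 2003.
Service was not by mail, so no mail extension applies.
Tolling adds 100 days: July 26, 2003 + 100 days = November 3, 2003.
From January 21, 2003 through May 13, 2003 inclusive is 113 days; tolling adds 113 days: November 3, 2003 + 113 days = February 24, 2004.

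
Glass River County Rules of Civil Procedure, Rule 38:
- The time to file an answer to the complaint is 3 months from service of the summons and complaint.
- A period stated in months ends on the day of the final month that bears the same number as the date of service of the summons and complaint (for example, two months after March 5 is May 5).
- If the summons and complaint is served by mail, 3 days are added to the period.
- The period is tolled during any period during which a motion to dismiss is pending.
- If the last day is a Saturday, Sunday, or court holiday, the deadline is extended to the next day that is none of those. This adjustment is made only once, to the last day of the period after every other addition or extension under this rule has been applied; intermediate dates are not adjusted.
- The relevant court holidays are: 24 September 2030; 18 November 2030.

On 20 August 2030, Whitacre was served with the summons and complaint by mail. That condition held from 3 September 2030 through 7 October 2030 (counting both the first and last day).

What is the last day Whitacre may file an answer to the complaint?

3 months after 20 August 2030 is November 20, 2030.
Service was by mail, adding 3 days: November 20, 2030 + 3 days = November 23, 2030.
From September 3, 2030 through October 7, 2030 inclusive is 35 days; tolling adds 35 days: November 23, 2030 + 35 days = December 28, 2030.
December 28, 2030 is Saturday; December 29, 2030 is Sunday. The next qualifying day is December 30, 2030.

December 30, 2030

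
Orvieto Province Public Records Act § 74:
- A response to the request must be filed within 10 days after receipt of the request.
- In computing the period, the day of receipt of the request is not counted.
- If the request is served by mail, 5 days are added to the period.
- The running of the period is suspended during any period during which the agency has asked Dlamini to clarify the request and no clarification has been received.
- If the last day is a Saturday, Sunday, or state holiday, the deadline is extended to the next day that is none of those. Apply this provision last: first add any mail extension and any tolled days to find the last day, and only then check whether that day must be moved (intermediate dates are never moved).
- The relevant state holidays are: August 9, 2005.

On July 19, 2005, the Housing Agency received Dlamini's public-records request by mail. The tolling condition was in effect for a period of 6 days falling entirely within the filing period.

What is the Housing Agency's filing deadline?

August 10, 2005

10 days after July 19, 2005 is July 29, 2005.
Service was by mail, adding 5 days: July 29, 2005 + 5 days = August 3, 2005.
Tolling adds 6 days: August 3, 2005 + 6 days = August 9, 2005.
August 9, 2005 is a listed holiday. The next qualifying day is August 10, 2005.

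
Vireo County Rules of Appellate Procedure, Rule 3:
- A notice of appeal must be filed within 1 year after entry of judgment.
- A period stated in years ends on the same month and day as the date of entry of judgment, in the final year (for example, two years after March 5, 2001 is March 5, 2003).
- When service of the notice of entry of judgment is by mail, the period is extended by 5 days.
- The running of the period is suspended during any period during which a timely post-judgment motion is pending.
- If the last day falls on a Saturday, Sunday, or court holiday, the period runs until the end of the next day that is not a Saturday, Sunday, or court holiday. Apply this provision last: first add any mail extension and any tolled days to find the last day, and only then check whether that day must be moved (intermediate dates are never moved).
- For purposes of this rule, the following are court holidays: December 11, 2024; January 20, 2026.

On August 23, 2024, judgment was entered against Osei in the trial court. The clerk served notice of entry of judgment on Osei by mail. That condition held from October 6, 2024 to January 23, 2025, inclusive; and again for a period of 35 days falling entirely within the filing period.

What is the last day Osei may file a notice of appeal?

1 year after August 23, 2024 is August 23, 2025.
Service was by mail, adding 5 days: August 23, 2025 + 5 days = August 28, 2025.
From October 6, 2024 through January 23, 2025 inclusive is 110 days; tolling adds 110 days: August 28, 2025 + 110 days = December 16, 2025.
Tolling adds 35 days: December 16, 2025 + 35 days = January 20, 2026.
January 20, 2026 is a listed holiday. The next qualifying day is January 21, 2026.

January 21, 2026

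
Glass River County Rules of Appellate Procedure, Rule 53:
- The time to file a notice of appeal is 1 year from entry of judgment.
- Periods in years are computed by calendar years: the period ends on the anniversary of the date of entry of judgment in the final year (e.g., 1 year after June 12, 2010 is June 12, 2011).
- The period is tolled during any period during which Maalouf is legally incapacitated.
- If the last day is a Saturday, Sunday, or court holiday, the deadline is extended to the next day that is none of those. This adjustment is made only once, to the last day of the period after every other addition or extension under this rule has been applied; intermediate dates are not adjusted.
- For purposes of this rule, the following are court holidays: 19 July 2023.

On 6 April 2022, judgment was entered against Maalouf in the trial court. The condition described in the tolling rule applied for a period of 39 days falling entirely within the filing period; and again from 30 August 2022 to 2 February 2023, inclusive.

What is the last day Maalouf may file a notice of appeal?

1 year after 6 April 2022 is April 6, 2023.
Tolling adds 39 days: April 6, 2023 + 39 days = May 15, 2023.
From August 30, 2022 through February 2, 2023 inclusive is 157 days; tolling adds 157 days: May 15, 2023 + 157 days = October 19, 2023.
October 19, 2023 is a Thursday and not a court holiday, so no extension applies.

October 19, 2023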